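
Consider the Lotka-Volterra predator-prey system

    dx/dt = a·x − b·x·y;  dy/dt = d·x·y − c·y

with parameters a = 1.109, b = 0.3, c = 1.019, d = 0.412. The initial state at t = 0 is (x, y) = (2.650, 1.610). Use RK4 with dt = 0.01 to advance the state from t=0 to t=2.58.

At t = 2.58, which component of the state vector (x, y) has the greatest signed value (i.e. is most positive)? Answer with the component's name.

largest component: y

t=0.000: state=(2.650, 1.610)
step 1 (dt=0.01): k1=(1.659, 0.117), k2=(1.664, 0.123), k3=(1.664, 0.123), k4=(1.668, 0.128); state += dt/6·(k1+2k2+2k3+k4)
t=0.010: state=(2.667, 1.611)
t=0.020: state=(2.683, 1.613)
t=0.030: state=(2.700, 1.614)
continuing one RK4 step at a time; state shown every 10 steps (Δt=0.1):
t=0.100: state=(2.821, 1.627)
t=0.200: state=(3.000, 1.657)
t=0.300: state=(3.187, 1.700)
t=0.400: state=(3.381, 1.758)
t=0.500: state=(3.580, 1.832)
t=0.600: state=(3.781, 1.925)
t=0.700: state=(3.981, 2.040)
t=0.800: state=(4.175, 2.180)
t=0.900: state=(4.359, 2.347)
t=1.000: state=(4.526, 2.546)
t=1.100: state=(4.669, 2.779)
t=1.200: state=(4.780, 3.049)
t=1.300: state=(4.852, 3.358)
t=1.400: state=(4.876, 3.707)
t=1.500: state=(4.847, 4.091)
t=1.600: state=(4.761, 4.504)
t=1.700: state=(4.617, 4.935)
t=1.800: state=(4.420, 5.370)
t=1.900: state=(4.177, 5.790)
t=2.000: state=(3.899, 6.177)
t=2.100: state=(3.601, 6.510)
t=2.200: state=(3.296, 6.777)
t=2.300: state=(2.996, 6.967)
t=2.400: state=(2.711, 7.077)
t=2.500: state=(2.448, 7.107)
t=2.580: state=(2.256, 7.078)
compare at T: x=2.256, y=7.078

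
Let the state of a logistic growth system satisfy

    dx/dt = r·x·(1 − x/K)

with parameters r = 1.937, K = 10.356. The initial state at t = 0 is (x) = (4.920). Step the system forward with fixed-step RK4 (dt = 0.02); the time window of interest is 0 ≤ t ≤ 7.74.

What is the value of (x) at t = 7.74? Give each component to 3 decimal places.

t=0.000: state=(4.920)
step 1 (dt=0.02): k1=(5.002), k2=(5.007), k3=(5.007), k4=(5.010); state += dt/6·(k1+2k2+2k3+k4)
t=0.020: state=(5.020)
t=0.040: state=(5.120)
t=0.060: state=(5.221)
continuing one RK4 step at a time; state shown every 25 steps (Δt=0.5):
t=0.500: state=(7.296)
t=1.000: state=(8.933)
t=1.500: state=(9.766)
t=2.000: state=(10.124)
t=2.500: state=(10.267)
t=3.000: state=(10.322)
t=3.500: state=(10.343)
t=4.000: state=(10.351)
t=4.500: state=(10.354)
t=5.000: state=(10.355)
t=5.500: state=(10.356)
t=6.000: state=(10.356)
t=6.500: state=(10.356)
t=7.000: state=(10.356)
t=7.500: state=(10.356)
t=7.740: state=(10.356)

(x) = (10.356)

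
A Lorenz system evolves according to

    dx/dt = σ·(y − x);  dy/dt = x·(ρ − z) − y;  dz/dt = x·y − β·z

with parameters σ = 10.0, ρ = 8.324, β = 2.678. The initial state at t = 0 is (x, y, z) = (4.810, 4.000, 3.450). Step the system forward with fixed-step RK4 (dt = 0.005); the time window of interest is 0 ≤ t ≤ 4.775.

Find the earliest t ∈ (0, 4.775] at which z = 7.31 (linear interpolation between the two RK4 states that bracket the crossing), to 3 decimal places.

t = 0.246

t=0.000: state=(4.810, 4.000, 3.450)
step 1 (dt=0.005): k1=(-8.100, 19.444, 10.001), k2=(-7.411, 19.177, 10.086), k3=(-7.435, 19.185, 10.089), k4=(-6.769, 18.926, 10.175); state += dt/6·(k1+2k2+2k3+k4)
t=0.005: state=(4.773, 4.096, 3.500)
t=0.010: state=(4.742, 4.189, 3.552)
t=0.015: state=(4.717, 4.280, 3.604)
continuing one RK4 step at a time; state shown every 40 steps (Δt=0.2):
t=0.200: state=(5.680, 6.433, 6.404)
t=0.245: state=(5.978, 6.528, 7.286)
next step: t=0.250: state=(6.005, 6.525, 7.383) — z has crossed 7.31
linear interpolation between t=0.245 (7.28582) and t=0.250 (7.38315) → t≈0.246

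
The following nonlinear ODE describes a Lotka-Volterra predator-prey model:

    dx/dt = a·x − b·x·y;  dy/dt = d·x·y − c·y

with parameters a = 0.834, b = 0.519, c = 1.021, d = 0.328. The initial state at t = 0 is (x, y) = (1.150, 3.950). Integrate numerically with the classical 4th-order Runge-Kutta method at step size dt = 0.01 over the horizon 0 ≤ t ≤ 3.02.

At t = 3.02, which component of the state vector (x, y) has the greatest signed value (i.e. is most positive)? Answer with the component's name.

largest component: x

t=0.000: state=(1.150, 3.950)
step 1 (dt=0.01): k1=(-1.398, -2.543), k2=(-1.382, -2.544), k3=(-1.383, -2.544), k4=(-1.367, -2.544); state += dt/6·(k1+2k2+2k3+k4)
t=0.010: state=(1.136, 3.925)
t=0.020: state=(1.123, 3.899)
t=0.030: state=(1.109, 3.874)
continuing one RK4 step at a time; state shown every 10 steps (Δt=0.1):
t=0.100: state=(1.025, 3.696)
t=0.200: state=(0.926, 3.445)
t=0.300: state=(0.847, 3.203)
t=0.400: state=(0.784, 2.970)
t=0.500: state=(0.735, 2.749)
t=0.600: state=(0.696, 2.541)
t=0.700: state=(0.667, 2.347)
t=0.800: state=(0.645, 2.165)
t=0.900: state=(0.629, 1.996)
t=1.000: state=(0.619, 1.839)
t=1.100: state=(0.614, 1.695)
t=1.200: state=(0.613, 1.561)
t=1.300: state=(0.617, 1.439)
t=1.400: state=(0.624, 1.326)
t=1.500: state=(0.635, 1.222)
t=1.600: state=(0.650, 1.127)
t=1.700: state=(0.667, 1.040)
t=1.800: state=(0.689, 0.960)
t=1.900: state=(0.714, 0.887)
t=2.000: state=(0.742, 0.820)
t=2.100: state=(0.774, 0.759)
t=2.200: state=(0.810, 0.704)
t=2.300: state=(0.850, 0.653)
t=2.400: state=(0.895, 0.607)
t=2.500: state=(0.943, 0.564)
t=2.600: state=(0.997, 0.526)
t=2.700: state=(1.055, 0.491)
t=2.800: state=(1.119, 0.460)
t=2.900: state=(1.189, 0.431)
t=3.000: state=(1.264, 0.405)
t=3.020: state=(1.280, 0.400)
compare at T: x=1.280, y=0.400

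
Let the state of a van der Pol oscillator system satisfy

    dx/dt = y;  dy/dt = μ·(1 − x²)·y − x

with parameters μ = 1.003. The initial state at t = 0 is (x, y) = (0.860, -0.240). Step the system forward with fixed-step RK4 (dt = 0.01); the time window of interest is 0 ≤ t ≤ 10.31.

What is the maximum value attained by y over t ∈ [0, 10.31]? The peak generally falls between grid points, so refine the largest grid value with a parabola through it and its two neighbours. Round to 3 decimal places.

max y = 2.634

t=0.000: state=(0.860, -0.240)
step 1 (dt=0.01): k1=(-0.240, -0.923), k2=(-0.245, -0.923), k3=(-0.245, -0.923), k4=(-0.249, -0.924); state += dt/6·(k1+2k2+2k3+k4)
t=0.010: state=(0.858, -0.249)
t=0.020: state=(0.855, -0.258)
t=0.030: state=(0.852, -0.268)
continuing one RK4 step at a time; state shown every 50 steps (Δt=0.5):
t=0.500: state=(0.621, -0.727)
t=1.000: state=(0.108, -1.358)
t=1.500: state=(-0.738, -1.927)
t=2.000: state=(-1.551, -1.038)
t=2.500: state=(-1.741, 0.136)
t=3.000: state=(-1.536, 0.619)
t=3.500: state=(-1.141, 0.976)
t=4.000: state=(-0.520, 1.577)
t=4.500: state=(0.511, 2.543)
t=5.000: state=(1.687, 1.592)
t=5.500: state=(1.992, -0.094)
t=6.000: state=(1.804, -0.562)
t=6.500: state=(1.462, -0.808)
t=7.000: state=(0.975, -1.179)
t=7.500: state=(0.216, -1.947)
t=8.000: state=(-0.993, -2.652)
t=8.500: state=(-1.918, -0.780)
t=9.000: state=(-1.963, 0.340)
t=9.500: state=(-1.705, 0.650)
t=10.000: state=(-1.319, 0.909)
t=10.310: state=(-1.002, 1.157)
largest grid value and its neighbours: y(4.610)=2.63298, y(4.620)=2.63394, y(4.630)=2.63350
parabola through these three points peaks at t≈4.622 with y≈2.63397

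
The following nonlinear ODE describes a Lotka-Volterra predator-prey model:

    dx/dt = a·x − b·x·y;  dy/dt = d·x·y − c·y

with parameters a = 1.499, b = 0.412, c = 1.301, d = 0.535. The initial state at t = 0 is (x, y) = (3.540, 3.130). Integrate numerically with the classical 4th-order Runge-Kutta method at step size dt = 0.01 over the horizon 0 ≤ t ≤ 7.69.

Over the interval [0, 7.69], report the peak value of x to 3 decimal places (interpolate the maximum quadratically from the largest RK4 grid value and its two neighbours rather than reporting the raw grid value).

max x = 3.634

t=0.000: state=(3.540, 3.130)
step 1 (dt=0.01): k1=(0.741, 1.856), k2=(0.729, 1.868), k3=(0.729, 1.867), k4=(0.716, 1.879); state += dt/6·(k1+2k2+2k3+k4)
t=0.010: state=(3.547, 3.149)
t=0.020: state=(3.554, 3.168)
t=0.030: state=(3.561, 3.187)
continuing one RK4 step at a time; state shown every 25 steps (Δt=0.25):
t=0.250: state=(3.634, 3.661)
t=0.500: state=(3.513, 4.275)
t=0.750: state=(3.192, 4.845)
t=1.000: state=(2.759, 5.213)
t=1.250: state=(2.331, 5.290)
t=1.500: state=(1.982, 5.093)
t=1.750: state=(1.738, 4.713)
t=2.000: state=(1.593, 4.249)
t=2.250: state=(1.533, 3.780)
t=2.500: state=(1.545, 3.352)
t=2.750: state=(1.622, 2.991)
t=3.000: state=(1.761, 2.707)
t=3.250: state=(1.960, 2.506)
t=3.500: state=(2.217, 2.392)
t=3.750: state=(2.525, 2.372)
t=4.000: state=(2.868, 2.457)
t=4.250: state=(3.208, 2.665)
t=4.500: state=(3.487, 3.015)
t=4.750: state=(3.629, 3.513)
t=5.000: state=(3.565, 4.115)
t=5.250: state=(3.290, 4.711)
t=5.500: state=(2.875, 5.144)
t=5.750: state=(2.436, 5.299)
t=6.000: state=(2.062, 5.165)
t=6.250: state=(1.791, 4.822)
t=6.500: state=(1.622, 4.372)
t=6.750: state=(1.541, 3.898)
t=7.000: state=(1.536, 3.457)
t=7.250: state=(1.597, 3.077)
t=7.500: state=(1.720, 2.772)
t=7.690: state=(1.854, 2.596)
largest grid value and its neighbours: x(0.230)=3.63359, x(0.240)=3.63378, x(0.250)=3.63362
parabola through these three points peaks at t≈0.240 with x≈3.63378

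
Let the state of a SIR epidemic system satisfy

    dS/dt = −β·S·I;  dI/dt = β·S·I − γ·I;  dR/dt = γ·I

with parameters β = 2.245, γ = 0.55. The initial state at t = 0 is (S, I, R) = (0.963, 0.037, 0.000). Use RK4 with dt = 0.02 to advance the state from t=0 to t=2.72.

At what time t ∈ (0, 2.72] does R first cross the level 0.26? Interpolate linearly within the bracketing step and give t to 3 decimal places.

t=0.000: state=(0.963, 0.037, 0.000)
step 1 (dt=0.02): k1=(-0.080, 0.060, 0.020), k2=(-0.081, 0.061, 0.021), k3=(-0.081, 0.061, 0.021), k4=(-0.082, 0.061, 0.021); state += dt/6·(k1+2k2+2k3+k4)
t=0.020: state=(0.961, 0.038, 0.000)
t=0.040: state=(0.960, 0.039, 0.001)
t=0.060: state=(0.958, 0.041, 0.001)
continuing one RK4 step at a time; state shown every 5 steps (Δt=0.1):
t=0.100: state=(0.954, 0.043, 0.002)
t=0.200: state=(0.944, 0.051, 0.005)
t=0.300: state=(0.933, 0.059, 0.008)
t=0.400: state=(0.919, 0.069, 0.011)
t=0.500: state=(0.904, 0.080, 0.015)
t=0.600: state=(0.887, 0.093, 0.020)
t=0.700: state=(0.867, 0.107, 0.026)
t=0.800: state=(0.845, 0.123, 0.032)
t=0.900: state=(0.820, 0.140, 0.039)
t=1.000: state=(0.793, 0.159, 0.048)
t=1.100: state=(0.764, 0.180, 0.057)
t=1.200: state=(0.732, 0.201, 0.067)
t=1.300: state=(0.698, 0.223, 0.079)
t=1.400: state=(0.662, 0.246, 0.092)
t=1.500: state=(0.625, 0.269, 0.106)
t=1.600: state=(0.586, 0.292, 0.122)
t=1.700: state=(0.548, 0.314, 0.138)
t=1.800: state=(0.509, 0.335, 0.156)
t=1.900: state=(0.471, 0.354, 0.175)
t=2.000: state=(0.435, 0.370, 0.195)
t=2.100: state=(0.399, 0.385, 0.216)
t=2.200: state=(0.366, 0.397, 0.237)
t=2.300: state=(0.334, 0.407, 0.259)
next step: t=2.320: state=(0.328, 0.408, 0.264) — R has crossed 0.26
linear interpolation between t=2.300 (0.25932) and t=2.320 (0.26380) → t≈2.303

t = 2.303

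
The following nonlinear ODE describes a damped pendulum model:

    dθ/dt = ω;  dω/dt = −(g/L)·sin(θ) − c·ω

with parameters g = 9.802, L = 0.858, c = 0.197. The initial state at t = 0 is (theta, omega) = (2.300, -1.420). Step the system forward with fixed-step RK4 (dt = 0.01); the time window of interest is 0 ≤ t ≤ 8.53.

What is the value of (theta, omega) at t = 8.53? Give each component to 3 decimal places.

(theta, omega) = (0.874, 0.393)

t=0.000: state=(2.300, -1.420)
step 1 (dt=0.01): k1=(-1.420, -8.239), k2=(-1.461, -8.285), k3=(-1.461, -8.287), k4=(-1.503, -8.333); state += dt/6·(k1+2k2+2k3+k4)
t=0.010: state=(2.285, -1.503)
t=0.020: state=(2.270, -1.587)
t=0.030: state=(2.254, -1.672)
continuing one RK4 step at a time; state shown every 50 steps (Δt=0.5):
t=0.500: state=(0.406, -5.918)
t=1.000: state=(-1.845, -1.871)
t=1.500: state=(-1.447, 3.453)
t=2.000: state=(0.961, 4.191)
t=2.500: state=(1.627, -1.513)
t=3.000: state=(-0.256, -4.761)
t=3.500: state=(-1.518, 0.241)
t=4.000: state=(-0.144, 4.433)
t=4.500: state=(1.338, 0.518)
t=5.000: state=(0.324, -3.937)
t=5.500: state=(-1.171, -0.880)
t=6.000: state=(-0.374, 3.508)
t=6.500: state=(1.038, 0.962)
t=7.000: state=(0.350, -3.180)
t=7.500: state=(-0.938, -0.864)
t=8.000: state=(-0.285, 2.925)
t=8.500: state=(0.858, 0.657)
t=8.530: state=(0.874, 0.393)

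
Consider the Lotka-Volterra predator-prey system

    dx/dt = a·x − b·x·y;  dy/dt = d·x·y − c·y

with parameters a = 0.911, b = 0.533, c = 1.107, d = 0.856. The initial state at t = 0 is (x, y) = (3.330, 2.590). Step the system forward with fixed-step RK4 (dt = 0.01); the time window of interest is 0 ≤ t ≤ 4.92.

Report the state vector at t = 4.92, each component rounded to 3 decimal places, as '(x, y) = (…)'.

t=0.000: state=(3.330, 2.590)
step 1 (dt=0.01): k1=(-1.563, 4.516), k2=(-1.600, 4.537), k3=(-1.600, 4.537), k4=(-1.636, 4.559); state += dt/6·(k1+2k2+2k3+k4)
t=0.010: state=(3.314, 2.635)
t=0.020: state=(3.297, 2.681)
t=0.030: state=(3.280, 2.727)
continuing one RK4 step at a time; state shown every 20 steps (Δt=0.2):
t=0.200: state=(2.883, 3.546)
t=0.400: state=(2.258, 4.417)
t=0.600: state=(1.639, 4.935)
t=0.800: state=(1.153, 5.012)
t=1.000: state=(0.821, 4.746)
t=1.200: state=(0.608, 4.292)
t=1.400: state=(0.474, 3.770)
t=1.600: state=(0.391, 3.252)
t=1.800: state=(0.341, 2.774)
t=2.000: state=(0.311, 2.350)
t=2.200: state=(0.297, 1.983)
t=2.400: state=(0.293, 1.672)
t=2.600: state=(0.299, 1.409)
t=2.800: state=(0.312, 1.190)
t=3.000: state=(0.333, 1.007)
t=3.200: state=(0.362, 0.857)
t=3.400: state=(0.399, 0.733)
t=3.600: state=(0.445, 0.631)
t=3.800: state=(0.502, 0.548)
t=4.000: state=(0.570, 0.482)
t=4.200: state=(0.652, 0.428)
t=4.400: state=(0.749, 0.387)
t=4.600: state=(0.864, 0.356)
t=4.800: state=(0.999, 0.334)
t=4.920: state=(1.091, 0.326)

(x, y) = (1.091, 0.326)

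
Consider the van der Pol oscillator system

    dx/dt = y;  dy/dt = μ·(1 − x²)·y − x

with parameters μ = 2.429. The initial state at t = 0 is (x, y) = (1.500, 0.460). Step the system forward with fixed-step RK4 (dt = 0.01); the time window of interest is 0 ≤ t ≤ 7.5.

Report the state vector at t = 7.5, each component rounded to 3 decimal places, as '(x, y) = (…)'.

t=0.000: state=(1.500, 0.460)
step 1 (dt=0.01): k1=(0.460, -2.897), k2=(0.446, -2.862), k3=(0.446, -2.863), k4=(0.431, -2.828); state += dt/6·(k1+2k2+2k3+k4)
t=0.010: state=(1.504, 0.431)
t=0.020: state=(1.509, 0.403)
t=0.030: state=(1.513, 0.376)
continuing one RK4 step at a time; state shown every 25 steps (Δt=0.25):
t=0.250: state=(1.542, -0.057)
t=0.500: state=(1.495, -0.289)
t=0.750: state=(1.406, -0.414)
t=1.000: state=(1.290, -0.520)
t=1.250: state=(1.144, -0.654)
t=1.500: state=(0.956, -0.869)
t=1.750: state=(0.694, -1.278)
t=2.000: state=(0.279, -2.159)
t=2.250: state=(-0.459, -3.842)
t=2.500: state=(-1.485, -3.515)
t=2.750: state=(-1.975, -0.675)
t=3.000: state=(-2.015, 0.122)
t=3.250: state=(-1.964, 0.252)
t=3.500: state=(-1.896, 0.286)
t=3.750: state=(-1.822, 0.308)
t=4.000: state=(-1.742, 0.331)
t=4.250: state=(-1.656, 0.360)
t=4.500: state=(-1.561, 0.398)
t=4.750: state=(-1.456, 0.448)
t=5.000: state=(-1.335, 0.520)
t=5.250: state=(-1.193, 0.629)
t=5.500: state=(-1.015, 0.810)
t=5.750: state=(-0.775, 1.149)
t=6.000: state=(-0.410, 1.866)
t=6.250: state=(0.227, 3.378)
t=6.500: state=(1.240, 4.126)
t=6.750: state=(1.917, 1.197)
t=7.000: state=(2.022, -0.032)
t=7.250: state=(1.981, -0.236)
t=7.500: state=(1.916, -0.279)

(x, y) = (1.916, -0.279)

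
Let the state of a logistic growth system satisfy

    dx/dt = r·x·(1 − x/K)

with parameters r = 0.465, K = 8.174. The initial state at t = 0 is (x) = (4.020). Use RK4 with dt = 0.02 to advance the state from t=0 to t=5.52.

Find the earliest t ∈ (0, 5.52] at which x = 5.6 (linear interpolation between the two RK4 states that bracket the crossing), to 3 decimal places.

t=0.000: state=(4.020)
step 1 (dt=0.02): k1=(0.950), k2=(0.950), k3=(0.950), k4=(0.950); state += dt/6·(k1+2k2+2k3+k4)
t=0.020: state=(4.039)
t=0.040: state=(4.058)
t=0.060: state=(4.077)
continuing one RK4 step at a time; state shown every 10 steps (Δt=0.2):
t=0.200: state=(4.210)
t=0.400: state=(4.399)
t=0.600: state=(4.588)
t=0.800: state=(4.774)
t=1.000: state=(4.957)
t=1.200: state=(5.136)
t=1.400: state=(5.312)
t=1.600: state=(5.482)
t=1.740: state=(5.598)
next step: t=1.760: state=(5.615) — x has crossed 5.6
linear interpolation between t=1.740 (5.59824) and t=1.760 (5.61462) → t≈1.742

t = 1.742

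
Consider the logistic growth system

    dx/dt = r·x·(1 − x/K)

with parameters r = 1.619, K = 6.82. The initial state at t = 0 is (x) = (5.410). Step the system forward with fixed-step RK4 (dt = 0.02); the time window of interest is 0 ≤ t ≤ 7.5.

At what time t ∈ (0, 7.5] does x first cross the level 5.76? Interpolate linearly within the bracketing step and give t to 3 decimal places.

t = 0.215

t=0.000: state=(5.410)
step 1 (dt=0.02): k1=(1.811), k2=(1.794), k3=(1.794), k4=(1.776); state += dt/6·(k1+2k2+2k3+k4)
t=0.020: state=(5.446)
t=0.040: state=(5.481)
t=0.060: state=(5.516)
t=0.200: state=(5.738)
next step: t=0.220: state=(5.767) — x has crossed 5.76
linear interpolation between t=0.200 (5.73815) and t=0.220 (5.76729) → t≈0.215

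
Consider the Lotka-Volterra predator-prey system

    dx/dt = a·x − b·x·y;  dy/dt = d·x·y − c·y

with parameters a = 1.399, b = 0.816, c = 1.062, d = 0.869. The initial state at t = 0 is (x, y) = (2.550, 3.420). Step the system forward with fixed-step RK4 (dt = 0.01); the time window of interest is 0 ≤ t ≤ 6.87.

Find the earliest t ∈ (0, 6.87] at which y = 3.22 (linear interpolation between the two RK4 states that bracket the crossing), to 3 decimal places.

t=0.000: state=(2.550, 3.420)
step 1 (dt=0.01): k1=(-3.549, 3.947), k2=(-3.565, 3.916), k3=(-3.565, 3.916), k4=(-3.580, 3.885); state += dt/6·(k1+2k2+2k3+k4)
t=0.010: state=(2.514, 3.459)
t=0.020: state=(2.478, 3.498)
t=0.030: state=(2.442, 3.536)
continuing one RK4 step at a time; state shown every 25 steps (Δt=0.25):
t=0.250: state=(1.657, 4.136)
t=0.500: state=(0.994, 4.205)
t=0.750: state=(0.618, 3.825)
t=1.000: state=(0.425, 3.277)
t=1.020: state=(0.414, 3.232)
next step: t=1.030: state=(0.409, 3.209) — y has crossed 3.22
linear interpolation between t=1.020 (3.23184) and t=1.030 (3.20915) → t≈1.025

t = 1.025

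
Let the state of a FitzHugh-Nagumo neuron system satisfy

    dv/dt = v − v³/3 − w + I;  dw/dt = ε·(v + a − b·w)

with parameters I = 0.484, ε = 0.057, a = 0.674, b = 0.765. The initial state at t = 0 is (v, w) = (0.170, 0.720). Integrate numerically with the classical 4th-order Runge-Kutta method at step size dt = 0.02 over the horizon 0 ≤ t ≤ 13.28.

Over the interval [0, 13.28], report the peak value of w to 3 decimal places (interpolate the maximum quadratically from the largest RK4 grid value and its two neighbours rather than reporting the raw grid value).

t=0.000: state=(0.170, 0.720)
step 1 (dt=0.02): k1=(-0.068, 0.017), k2=(-0.068, 0.017), k3=(-0.068, 0.017), k4=(-0.069, 0.017); state += dt/6·(k1+2k2+2k3+k4)
t=0.020: state=(0.169, 0.720)
t=0.040: state=(0.167, 0.721)
t=0.060: state=(0.166, 0.721)
continuing one RK4 step at a time; state shown every 25 steps (Δt=0.5):
t=0.500: state=(0.124, 0.728)
t=1.000: state=(0.044, 0.733)
t=1.500: state=(-0.090, 0.736)
t=2.000: state=(-0.309, 0.734)
t=2.500: state=(-0.646, 0.724)
t=3.000: state=(-1.079, 0.703)
t=3.500: state=(-1.462, 0.671)
t=4.000: state=(-1.674, 0.631)
t=4.500: state=(-1.749, 0.588)
t=5.000: state=(-1.763, 0.544)
t=5.500: state=(-1.754, 0.502)
t=6.000: state=(-1.738, 0.461)
t=6.500: state=(-1.720, 0.421)
t=7.000: state=(-1.700, 0.383)
t=7.500: state=(-1.681, 0.346)
t=8.000: state=(-1.661, 0.310)
t=8.500: state=(-1.641, 0.276)
t=9.000: state=(-1.621, 0.243)
t=9.500: state=(-1.601, 0.212)
t=10.000: state=(-1.581, 0.181)
t=10.500: state=(-1.562, 0.152)
t=11.000: state=(-1.542, 0.124)
t=11.500: state=(-1.522, 0.097)
t=12.000: state=(-1.502, 0.071)
t=12.500: state=(-1.482, 0.047)
t=13.000: state=(-1.462, 0.023)
t=13.280: state=(-1.451, 0.011)
largest grid value and its neighbours: w(1.540)=0.73619, w(1.560)=0.73619, w(1.580)=0.73619
parabola through these three points peaks at t≈1.560 with w≈0.73619

max w = 0.736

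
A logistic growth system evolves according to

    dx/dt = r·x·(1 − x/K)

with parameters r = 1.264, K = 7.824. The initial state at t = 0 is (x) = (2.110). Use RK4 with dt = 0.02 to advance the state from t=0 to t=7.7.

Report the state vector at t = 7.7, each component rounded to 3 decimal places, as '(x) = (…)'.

t=0.000: state=(2.110)
step 1 (dt=0.02): k1=(1.948), k2=(1.959), k3=(1.959), k4=(1.970); state += dt/6·(k1+2k2+2k3+k4)
t=0.020: state=(2.149)
t=0.040: state=(2.189)
t=0.060: state=(2.229)
continuing one RK4 step at a time; state shown every 25 steps (Δt=0.5):
t=0.500: state=(3.207)
t=1.000: state=(4.433)
t=1.500: state=(5.562)
t=2.000: state=(6.433)
t=2.500: state=(7.018)
t=3.000: state=(7.374)
t=3.500: state=(7.578)
t=4.000: state=(7.691)
t=4.500: state=(7.753)
t=5.000: state=(7.786)
t=5.500: state=(7.804)
t=6.000: state=(7.813)
t=6.500: state=(7.818)
t=7.000: state=(7.821)
t=7.500: state=(7.822)
t=7.700: state=(7.823)

(x) = (7.823)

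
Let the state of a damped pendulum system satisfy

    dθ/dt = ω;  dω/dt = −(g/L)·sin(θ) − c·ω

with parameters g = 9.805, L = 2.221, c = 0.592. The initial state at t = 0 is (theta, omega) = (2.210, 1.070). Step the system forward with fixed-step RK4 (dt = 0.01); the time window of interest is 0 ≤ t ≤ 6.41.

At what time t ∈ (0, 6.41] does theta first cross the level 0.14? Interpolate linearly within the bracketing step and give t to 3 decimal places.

t=0.000: state=(2.210, 1.070)
step 1 (dt=0.01): k1=(1.070, -4.177), k2=(1.049, -4.150), k3=(1.049, -4.150), k4=(1.028, -4.124); state += dt/6·(k1+2k2+2k3+k4)
t=0.010: state=(2.220, 1.028)
t=0.020: state=(2.231, 0.988)
t=0.030: state=(2.240, 0.947)
continuing one RK4 step at a time; state shown every 25 steps (Δt=0.25):
t=0.250: state=(2.359, 0.162)
t=0.500: state=(2.304, -0.593)
t=0.750: state=(2.063, -1.341)
t=1.000: state=(1.629, -2.133)
t=1.250: state=(1.005, -2.818)
t=1.500: state=(0.261, -3.019)
t=1.540: state=(0.141, -2.983)
next step: t=1.550: state=(0.111, -2.971) — theta has crossed 0.14
linear interpolation between t=1.540 (0.14061) and t=1.550 (0.11084) → t≈1.540

t = 1.540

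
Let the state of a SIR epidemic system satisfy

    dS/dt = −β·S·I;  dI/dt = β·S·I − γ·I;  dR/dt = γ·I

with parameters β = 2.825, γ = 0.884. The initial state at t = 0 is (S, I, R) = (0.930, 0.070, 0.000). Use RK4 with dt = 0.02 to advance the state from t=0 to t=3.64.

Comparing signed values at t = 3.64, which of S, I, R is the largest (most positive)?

largest component: R

t=0.000: state=(0.930, 0.070, 0.000)
step 1 (dt=0.02): k1=(-0.184, 0.122, 0.062), k2=(-0.187, 0.124, 0.063), k3=(-0.187, 0.124, 0.063), k4=(-0.190, 0.126, 0.064); state += dt/6·(k1+2k2+2k3+k4)
t=0.020: state=(0.926, 0.072, 0.001)
t=0.040: state=(0.922, 0.075, 0.003)
t=0.060: state=(0.918, 0.078, 0.004)
continuing one RK4 step at a time; state shown every 10 steps (Δt=0.2):
t=0.200: state=(0.887, 0.098, 0.015)
t=0.400: state=(0.831, 0.134, 0.035)
t=0.600: state=(0.762, 0.176, 0.062)
t=0.800: state=(0.681, 0.221, 0.097)
t=1.000: state=(0.593, 0.266, 0.141)
t=1.200: state=(0.505, 0.304, 0.191)
t=1.400: state=(0.422, 0.331, 0.247)
t=1.600: state=(0.348, 0.344, 0.307)
t=1.800: state=(0.287, 0.345, 0.368)
t=2.000: state=(0.236, 0.335, 0.429)
t=2.200: state=(0.197, 0.317, 0.486)
t=2.400: state=(0.165, 0.294, 0.541)
t=2.600: state=(0.141, 0.269, 0.590)
t=2.800: state=(0.122, 0.242, 0.635)
t=3.000: state=(0.107, 0.217, 0.676)
t=3.200: state=(0.096, 0.192, 0.712)
t=3.400: state=(0.086, 0.170, 0.744)
t=3.600: state=(0.079, 0.149, 0.772)
t=3.640: state=(0.078, 0.145, 0.777)
compare at T: S=0.078, I=0.145, R=0.777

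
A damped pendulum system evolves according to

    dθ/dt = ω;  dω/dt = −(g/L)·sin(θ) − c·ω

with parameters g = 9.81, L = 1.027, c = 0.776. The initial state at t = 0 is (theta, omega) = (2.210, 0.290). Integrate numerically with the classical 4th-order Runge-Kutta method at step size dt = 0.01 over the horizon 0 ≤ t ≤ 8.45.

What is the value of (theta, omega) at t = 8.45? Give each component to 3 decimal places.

t=0.000: state=(2.210, 0.290)
step 1 (dt=0.01): k1=(0.290, -7.891), k2=(0.251, -7.852), k3=(0.251, -7.854), k4=(0.211, -7.816); state += dt/6·(k1+2k2+2k3+k4)
t=0.010: state=(2.213, 0.211)
t=0.020: state=(2.214, 0.134)
t=0.030: state=(2.215, 0.057)
continuing one RK4 step at a time; state shown every 50 steps (Δt=0.5):
t=0.500: state=(1.430, -3.377)
t=1.000: state=(-0.606, -3.386)
t=1.500: state=(-1.146, 1.159)
t=2.000: state=(0.068, 2.781)
t=2.500: state=(0.779, -0.232)
t=3.000: state=(0.079, -1.941)
t=3.500: state=(-0.515, -0.096)
t=4.000: state=(-0.108, 1.310)
t=4.500: state=(0.338, 0.190)
t=5.000: state=(0.101, -0.874)
t=5.500: state=(-0.221, -0.197)
t=6.000: state=(-0.084, 0.579)
t=6.500: state=(0.144, 0.174)
t=7.000: state=(0.067, -0.382)
t=7.500: state=(-0.093, -0.143)
t=8.000: state=(-0.051, 0.250)
t=8.450: state=(0.054, 0.145)

(theta, omega) = (0.054, 0.145)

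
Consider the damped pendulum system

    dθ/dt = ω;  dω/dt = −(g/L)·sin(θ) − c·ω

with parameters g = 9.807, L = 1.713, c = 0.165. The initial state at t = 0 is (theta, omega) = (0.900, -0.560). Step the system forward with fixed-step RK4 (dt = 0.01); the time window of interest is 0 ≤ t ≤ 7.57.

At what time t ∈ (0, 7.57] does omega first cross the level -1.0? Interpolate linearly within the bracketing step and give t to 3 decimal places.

t=0.000: state=(0.900, -0.560)
step 1 (dt=0.01): k1=(-0.560, -4.392), k2=(-0.582, -4.379), k3=(-0.582, -4.378), k4=(-0.604, -4.364); state += dt/6·(k1+2k2+2k3+k4)
t=0.010: state=(0.894, -0.604)
t=0.020: state=(0.888, -0.647)
t=0.030: state=(0.881, -0.690)
t=0.100: state=(0.823, -0.983)
next step: t=0.110: state=(0.813, -1.023) — omega has crossed -1.0
linear interpolation between t=0.100 (-0.98277) and t=0.110 (-1.02288) → t≈0.104

t = 0.104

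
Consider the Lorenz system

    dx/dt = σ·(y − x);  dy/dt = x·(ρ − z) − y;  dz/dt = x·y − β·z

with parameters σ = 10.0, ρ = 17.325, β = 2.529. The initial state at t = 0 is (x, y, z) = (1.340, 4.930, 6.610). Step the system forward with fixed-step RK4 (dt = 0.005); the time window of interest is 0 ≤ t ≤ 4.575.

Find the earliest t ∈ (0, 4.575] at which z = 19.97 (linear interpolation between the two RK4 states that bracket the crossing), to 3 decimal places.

t=0.000: state=(1.340, 4.930, 6.610)
step 1 (dt=0.005): k1=(35.900, 9.428, -10.110), k2=(35.238, 10.402, -9.570), k3=(35.279, 10.380, -9.579), k4=(34.655, 11.339, -9.041); state += dt/6·(k1+2k2+2k3+k4)
t=0.005: state=(1.516, 4.982, 6.562)
t=0.010: state=(1.687, 5.043, 6.520)
t=0.015: state=(1.852, 5.114, 6.482)
continuing one RK4 step at a time; state shown every 40 steps (Δt=0.2):
t=0.200: state=(7.962, 11.906, 10.700)
t=0.300: state=(11.175, 12.694, 19.631)
next step: t=0.305: state=(11.245, 12.489, 20.086) — z has crossed 19.97
linear interpolation between t=0.300 (19.63107) and t=0.305 (20.08590) → t≈0.304

t = 0.304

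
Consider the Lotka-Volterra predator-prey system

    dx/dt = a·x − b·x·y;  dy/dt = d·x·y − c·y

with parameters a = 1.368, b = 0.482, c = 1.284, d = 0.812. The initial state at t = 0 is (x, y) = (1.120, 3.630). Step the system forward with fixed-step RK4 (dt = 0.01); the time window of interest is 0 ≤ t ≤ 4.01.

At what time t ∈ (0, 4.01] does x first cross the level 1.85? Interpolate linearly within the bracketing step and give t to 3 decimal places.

t=0.000: state=(1.120, 3.630)
step 1 (dt=0.01): k1=(-0.427, -1.360), k2=(-0.423, -1.363), k3=(-0.423, -1.363), k4=(-0.419, -1.367); state += dt/6·(k1+2k2+2k3+k4)
t=0.010: state=(1.116, 3.616)
t=0.020: state=(1.112, 3.603)
t=0.030: state=(1.108, 3.589)
continuing one RK4 step at a time; state shown every 20 steps (Δt=0.2):
t=0.200: state=(1.052, 3.348)
t=0.400: state=(1.015, 3.062)
t=0.600: state=(1.007, 2.790)
t=0.800: state=(1.024, 2.544)
t=1.000: state=(1.065, 2.331)
t=1.200: state=(1.128, 2.154)
t=1.400: state=(1.213, 2.014)
t=1.600: state=(1.320, 1.913)
t=1.800: state=(1.448, 1.853)
t=2.000: state=(1.595, 1.834)
t=2.200: state=(1.755, 1.862)
t=2.310: state=(1.846, 1.899)
next step: t=2.320: state=(1.855, 1.903) — x has crossed 1.85
linear interpolation between t=2.310 (1.84648) and t=2.320 (1.85484) → t≈2.314

t = 2.314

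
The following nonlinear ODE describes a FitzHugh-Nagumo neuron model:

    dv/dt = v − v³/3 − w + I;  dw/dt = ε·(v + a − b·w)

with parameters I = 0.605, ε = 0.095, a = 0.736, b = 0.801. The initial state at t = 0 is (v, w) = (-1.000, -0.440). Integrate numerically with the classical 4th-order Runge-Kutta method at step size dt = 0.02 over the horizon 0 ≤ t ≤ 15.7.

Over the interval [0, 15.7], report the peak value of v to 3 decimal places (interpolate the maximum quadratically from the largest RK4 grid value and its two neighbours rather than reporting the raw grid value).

max v = 1.946

t=0.000: state=(-1.000, -0.440)
step 1 (dt=0.02): k1=(0.378, 0.008), k2=(0.378, 0.009), k3=(0.378, 0.009), k4=(0.378, 0.009); state += dt/6·(k1+2k2+2k3+k4)
t=0.020: state=(-0.992, -0.440)
t=0.040: state=(-0.985, -0.440)
t=0.060: state=(-0.977, -0.439)
continuing one RK4 step at a time; state shown every 50 steps (Δt=1):
t=1.000: state=(-0.584, -0.414)
t=2.000: state=(0.157, -0.340)
t=3.000: state=(1.526, -0.170)
t=4.000: state=(1.946, 0.077)
t=5.000: state=(1.894, 0.315)
t=6.000: state=(1.809, 0.528)
t=7.000: state=(1.720, 0.718)
t=8.000: state=(1.629, 0.886)
t=9.000: state=(1.534, 1.033)
t=10.000: state=(1.433, 1.161)
t=11.000: state=(1.325, 1.269)
t=12.000: state=(1.203, 1.359)
t=13.000: state=(1.058, 1.430)
t=14.000: state=(0.868, 1.481)
t=15.000: state=(0.573, 1.507)
t=15.700: state=(0.209, 1.503)
largest grid value and its neighbours: v(4.040)=1.94619, v(4.060)=1.94629, v(4.080)=1.94628
parabola through these three points peaks at t≈4.068 with v≈1.94629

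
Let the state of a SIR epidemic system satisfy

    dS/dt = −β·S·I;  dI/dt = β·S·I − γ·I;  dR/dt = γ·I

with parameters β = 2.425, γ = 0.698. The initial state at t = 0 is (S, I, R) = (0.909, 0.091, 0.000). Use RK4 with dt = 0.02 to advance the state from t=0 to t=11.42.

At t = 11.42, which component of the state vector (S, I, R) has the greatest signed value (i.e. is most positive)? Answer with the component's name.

largest component: R

t=0.000: state=(0.909, 0.091, 0.000)
step 1 (dt=0.02): k1=(-0.201, 0.137, 0.064), k2=(-0.203, 0.139, 0.064), k3=(-0.203, 0.139, 0.064), k4=(-0.206, 0.140, 0.065); state += dt/6·(k1+2k2+2k3+k4)
t=0.020: state=(0.905, 0.094, 0.001)
t=0.040: state=(0.901, 0.097, 0.003)
t=0.060: state=(0.896, 0.100, 0.004)
continuing one RK4 step at a time; state shown every 25 steps (Δt=0.5):
t=0.500: state=(0.775, 0.179, 0.046)
t=1.000: state=(0.583, 0.289, 0.128)
t=1.500: state=(0.389, 0.367, 0.244)
t=2.000: state=(0.246, 0.378, 0.376)
t=2.500: state=(0.159, 0.339, 0.502)
t=3.000: state=(0.109, 0.281, 0.610)
t=3.500: state=(0.080, 0.222, 0.698)
t=4.000: state=(0.064, 0.171, 0.766)
t=4.500: state=(0.053, 0.129, 0.818)
t=5.000: state=(0.046, 0.097, 0.857)
t=5.500: state=(0.042, 0.072, 0.886)
t=6.000: state=(0.039, 0.053, 0.908)
t=6.500: state=(0.037, 0.039, 0.924)
t=7.000: state=(0.035, 0.029, 0.936)
t=7.500: state=(0.034, 0.021, 0.945)
t=8.000: state=(0.033, 0.016, 0.951)
t=8.500: state=(0.033, 0.011, 0.956)
t=9.000: state=(0.032, 0.008, 0.959)
t=9.500: state=(0.032, 0.006, 0.962)
t=10.000: state=(0.032, 0.005, 0.963)
t=10.500: state=(0.032, 0.003, 0.965)
t=11.000: state=(0.032, 0.002, 0.966)
t=11.420: state=(0.032, 0.002, 0.966)
compare at T: S=0.032, I=0.002, R=0.966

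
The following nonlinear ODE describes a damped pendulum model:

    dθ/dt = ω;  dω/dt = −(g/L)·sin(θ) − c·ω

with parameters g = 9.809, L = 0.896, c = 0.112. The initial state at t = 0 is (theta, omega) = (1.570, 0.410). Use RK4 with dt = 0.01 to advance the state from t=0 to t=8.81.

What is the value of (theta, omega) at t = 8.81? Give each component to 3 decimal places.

(theta, omega) = (0.395, -2.667)

t=0.000: state=(1.570, 0.410)
step 1 (dt=0.01): k1=(0.410, -10.993), k2=(0.355, -10.987), k3=(0.355, -10.987), k4=(0.300, -10.981); state += dt/6·(k1+2k2+2k3+k4)
t=0.010: state=(1.574, 0.300)
t=0.020: state=(1.576, 0.190)
t=0.030: state=(1.577, 0.081)
continuing one RK4 step at a time; state shown every 50 steps (Δt=0.5):
t=0.500: state=(0.473, -4.344)
t=1.000: state=(-1.351, -1.606)
t=1.500: state=(-0.817, 3.523)
t=2.000: state=(1.082, 2.461)
t=2.500: state=(0.999, -2.713)
t=3.000: state=(-0.822, -2.986)
t=3.500: state=(-1.076, 2.031)
t=4.000: state=(0.602, 3.240)
t=4.500: state=(1.091, -1.494)
t=5.000: state=(-0.430, -3.307)
t=5.500: state=(-1.069, 1.093)
t=6.000: state=(0.306, 3.261)
t=6.500: state=(1.028, -0.809)
t=7.000: state=(-0.223, -3.153)
t=7.500: state=(-0.979, 0.625)
t=8.000: state=(0.173, 3.015)
t=8.500: state=(0.927, -0.522)
t=8.810: state=(0.395, -2.667)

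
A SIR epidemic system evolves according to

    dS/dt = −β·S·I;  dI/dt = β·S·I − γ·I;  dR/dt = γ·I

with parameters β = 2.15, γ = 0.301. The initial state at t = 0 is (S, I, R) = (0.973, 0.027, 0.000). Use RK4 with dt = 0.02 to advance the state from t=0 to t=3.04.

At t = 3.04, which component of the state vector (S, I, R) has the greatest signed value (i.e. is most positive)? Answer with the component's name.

t=0.000: state=(0.973, 0.027, 0.000)
step 1 (dt=0.02): k1=(-0.056, 0.048, 0.008), k2=(-0.057, 0.049, 0.008), k3=(-0.057, 0.049, 0.008), k4=(-0.058, 0.050, 0.008); state += dt/6·(k1+2k2+2k3+k4)
t=0.020: state=(0.972, 0.028, 0.000)
t=0.040: state=(0.971, 0.029, 0.000)
t=0.060: state=(0.969, 0.030, 0.001)
continuing one RK4 step at a time; state shown every 5 steps (Δt=0.1):
t=0.100: state=(0.967, 0.032, 0.001)
t=0.200: state=(0.960, 0.039, 0.002)
t=0.300: state=(0.951, 0.046, 0.003)
t=0.400: state=(0.941, 0.055, 0.005)
t=0.500: state=(0.929, 0.065, 0.007)
t=0.600: state=(0.915, 0.077, 0.009)
t=0.700: state=(0.898, 0.090, 0.011)
t=0.800: state=(0.880, 0.106, 0.014)
t=0.900: state=(0.858, 0.124, 0.018)
t=1.000: state=(0.834, 0.145, 0.022)
t=1.100: state=(0.806, 0.167, 0.026)
t=1.200: state=(0.776, 0.192, 0.032)
t=1.300: state=(0.742, 0.220, 0.038)
t=1.400: state=(0.706, 0.249, 0.045)
t=1.500: state=(0.667, 0.280, 0.053)
t=1.600: state=(0.626, 0.313, 0.062)
t=1.700: state=(0.583, 0.345, 0.072)
t=1.800: state=(0.539, 0.378, 0.083)
t=1.900: state=(0.495, 0.410, 0.095)
t=2.000: state=(0.452, 0.441, 0.107)
t=2.100: state=(0.410, 0.469, 0.121)
t=2.200: state=(0.370, 0.495, 0.136)
t=2.300: state=(0.331, 0.518, 0.151)
t=2.400: state=(0.296, 0.537, 0.167)
t=2.500: state=(0.263, 0.554, 0.183)
t=2.600: state=(0.233, 0.567, 0.200)
t=2.700: state=(0.206, 0.577, 0.217)
t=2.800: state=(0.182, 0.583, 0.235)
t=2.900: state=(0.161, 0.587, 0.252)
t=3.000: state=(0.141, 0.589, 0.270)
t=3.040: state=(0.134, 0.588, 0.277)
compare at T: S=0.134, I=0.588, R=0.277

largest component: I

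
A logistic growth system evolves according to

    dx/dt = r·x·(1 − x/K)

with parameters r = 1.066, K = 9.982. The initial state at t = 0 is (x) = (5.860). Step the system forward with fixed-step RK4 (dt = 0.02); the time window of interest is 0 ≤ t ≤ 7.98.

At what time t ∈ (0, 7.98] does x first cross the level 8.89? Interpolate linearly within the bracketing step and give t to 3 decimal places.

t=0.000: state=(5.860)
step 1 (dt=0.02): k1=(2.580), k2=(2.575), k3=(2.575), k4=(2.570); state += dt/6·(k1+2k2+2k3+k4)
t=0.020: state=(5.911)
t=0.040: state=(5.963)
t=0.060: state=(6.014)
continuing one RK4 step at a time; state shown every 25 steps (Δt=0.5):
t=0.500: state=(7.065)
t=1.000: state=(8.035)
t=1.500: state=(8.740)
t=1.620: state=(8.872)
next step: t=1.640: state=(8.893) — x has crossed 8.89
linear interpolation between t=1.620 (8.87219) and t=1.640 (8.89305) → t≈1.637

t = 1.637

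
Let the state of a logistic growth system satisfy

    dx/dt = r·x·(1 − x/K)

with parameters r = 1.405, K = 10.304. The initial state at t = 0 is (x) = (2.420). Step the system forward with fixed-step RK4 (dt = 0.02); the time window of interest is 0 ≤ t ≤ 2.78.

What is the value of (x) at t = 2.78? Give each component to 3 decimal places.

(x) = (9.670)

t=0.000: state=(2.420)
step 1 (dt=0.02): k1=(2.602), k2=(2.621), k3=(2.621), k4=(2.640); state += dt/6·(k1+2k2+2k3+k4)
t=0.020: state=(2.472)
t=0.040: state=(2.526)
t=0.060: state=(2.580)
continuing one RK4 step at a time; state shown every 5 steps (Δt=0.1):
t=0.100: state=(2.690)
t=0.200: state=(2.978)
t=0.300: state=(3.284)
t=0.400: state=(3.606)
t=0.500: state=(3.942)
t=0.600: state=(4.289)
t=0.700: state=(4.645)
t=0.800: state=(5.005)
t=0.900: state=(5.367)
t=1.000: state=(5.726)
t=1.100: state=(6.081)
t=1.200: state=(6.426)
t=1.300: state=(6.759)
t=1.400: state=(7.078)
t=1.500: state=(7.381)
t=1.600: state=(7.666)
t=1.700: state=(7.932)
t=1.800: state=(8.179)
t=1.900: state=(8.406)
t=2.000: state=(8.614)
t=2.100: state=(8.804)
t=2.200: state=(8.975)
t=2.300: state=(9.129)
t=2.400: state=(9.268)
t=2.500: state=(9.392)
t=2.600: state=(9.502)
t=2.700: state=(9.600)
t=2.780: state=(9.670)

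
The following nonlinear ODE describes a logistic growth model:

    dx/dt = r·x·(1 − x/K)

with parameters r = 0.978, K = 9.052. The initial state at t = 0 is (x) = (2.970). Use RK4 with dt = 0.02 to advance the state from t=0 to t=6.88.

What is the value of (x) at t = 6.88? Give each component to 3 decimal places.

(x) = (9.030)

t=0.000: state=(2.970)
step 1 (dt=0.02): k1=(1.952), k2=(1.958), k3=(1.958), k4=(1.965); state += dt/6·(k1+2k2+2k3+k4)
t=0.020: state=(3.009)
t=0.040: state=(3.049)
t=0.060: state=(3.088)
continuing one RK4 step at a time; state shown every 25 steps (Δt=0.5):
t=0.500: state=(4.013)
t=1.000: state=(5.114)
t=1.500: state=(6.148)
t=2.000: state=(7.019)
t=2.500: state=(7.687)
t=3.000: state=(8.163)
t=3.500: state=(8.485)
t=4.000: state=(8.696)
t=4.500: state=(8.830)
t=5.000: state=(8.915)
t=5.500: state=(8.967)
t=6.000: state=(9.000)
t=6.500: state=(9.020)
t=6.880: state=(9.030)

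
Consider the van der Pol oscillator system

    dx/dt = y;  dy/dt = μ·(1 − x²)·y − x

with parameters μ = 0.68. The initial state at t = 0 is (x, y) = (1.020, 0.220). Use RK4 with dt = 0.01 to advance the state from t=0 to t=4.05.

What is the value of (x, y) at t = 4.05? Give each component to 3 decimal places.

t=0.000: state=(1.020, 0.220)
step 1 (dt=0.01): k1=(0.220, -1.026), k2=(0.215, -1.027), k3=(0.215, -1.027), k4=(0.210, -1.029); state += dt/6·(k1+2k2+2k3+k4)
t=0.010: state=(1.022, 0.210)
t=0.020: state=(1.024, 0.199)
t=0.030: state=(1.026, 0.189)
continuing one RK4 step at a time; state shown every 20 steps (Δt=0.2):
t=0.200: state=(1.043, 0.012)
t=0.400: state=(1.025, -0.195)
t=0.600: state=(0.966, -0.395)
t=0.800: state=(0.867, -0.589)
t=1.000: state=(0.730, -0.783)
t=1.200: state=(0.554, -0.983)
t=1.400: state=(0.336, -1.190)
t=1.600: state=(0.077, -1.400)
t=1.800: state=(-0.222, -1.587)
t=2.000: state=(-0.553, -1.699)
t=2.200: state=(-0.892, -1.663)
t=2.400: state=(-1.204, -1.430)
t=2.600: state=(-1.453, -1.033)
t=2.800: state=(-1.613, -0.577)
t=3.000: state=(-1.686, -0.160)
t=3.200: state=(-1.683, 0.174)
t=3.400: state=(-1.621, 0.433)
t=3.600: state=(-1.513, 0.640)
t=3.800: state=(-1.367, 0.822)
t=4.000: state=(-1.185, 0.999)
t=4.050: state=(-1.134, 1.045)

(x, y) = (-1.134, 1.045)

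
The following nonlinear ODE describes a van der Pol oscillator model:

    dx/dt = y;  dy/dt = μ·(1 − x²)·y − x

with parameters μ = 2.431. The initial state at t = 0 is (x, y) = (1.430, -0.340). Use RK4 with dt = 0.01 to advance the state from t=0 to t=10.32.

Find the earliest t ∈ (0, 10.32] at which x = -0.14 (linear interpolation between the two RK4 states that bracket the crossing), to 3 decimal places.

t=0.000: state=(1.430, -0.340)
step 1 (dt=0.01): k1=(-0.340, -0.566), k2=(-0.343, -0.562), k3=(-0.343, -0.562), k4=(-0.346, -0.557); state += dt/6·(k1+2k2+2k3+k4)
t=0.010: state=(1.427, -0.346)
t=0.020: state=(1.423, -0.351)
t=0.030: state=(1.420, -0.357)
continuing one RK4 step at a time; state shown every 50 steps (Δt=0.5):
t=0.500: state=(1.198, -0.590)
t=1.000: state=(0.802, -1.087)
t=1.500: state=(-0.133, -3.149)
next step: t=1.510: state=(-0.165, -3.224) — x has crossed -0.14
linear interpolation between t=1.500 (-0.13303) and t=1.510 (-0.16489) → t≈1.502

t = 1.502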